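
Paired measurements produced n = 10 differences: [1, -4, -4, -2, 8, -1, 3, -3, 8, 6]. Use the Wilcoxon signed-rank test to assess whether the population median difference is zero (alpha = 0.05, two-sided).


Step 1: Drop any zero differences (none here) and take |d_i|.
|d| = [1, 4, 4, 2, 8, 1, 3, 3, 8, 6]
Step 2: Midrank |d_i| (ties get averaged ranks).
ranks: |1|->1.5, |4|->6.5, |4|->6.5, |2|->3, |8|->9.5, |1|->1.5, |3|->4.5, |3|->4.5, |8|->9.5, |6|->8
Step 3: Attach original signs; sum ranks with positive sign and with negative sign.
W+ = 1.5 + 9.5 + 4.5 + 9.5 + 8 = 33
W- = 6.5 + 6.5 + 3 + 1.5 + 4.5 = 22
(Check: W+ + W- = 55 should equal n(n+1)/2 = 55.)
Step 4: Test statistic W = min(W+, W-) = 22.
Step 5: Ties in |d|, so use the tie-corrected normal approximation.
        E[W] = n(n+1)/4 = 10*11/4 = 27.5.
        Tie groups: |d|=1 (t=2), |d|=3 (t=2), |d|=4 (t=2), |d|=8 (t=2); sum(t^3 - t) = 24.
        Var[W] = n(n+1)(2n+1)/24 - sum(t^3-t)/48 = 2310/24 - 24/48 = 95.75.
        z = (W - E[W]) / sqrt(Var[W]) = (22 - 27.5) / 9.7852 = -0.5621.
        Two-sided p = 2*Phi(z) = 0.574066.
Step 6: alpha = 0.05. fail to reject H0.

W+ = 33, W- = 22, W = min = 22, p = 0.574066, fail to reject H0.


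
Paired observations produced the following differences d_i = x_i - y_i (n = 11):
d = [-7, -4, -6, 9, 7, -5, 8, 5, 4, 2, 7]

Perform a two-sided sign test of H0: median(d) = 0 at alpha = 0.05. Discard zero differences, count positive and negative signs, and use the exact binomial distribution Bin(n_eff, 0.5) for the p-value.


Step 1: Discard zero differences. Original n = 11; n_eff = number of nonzero differences = 11.
Nonzero differences (with sign): -7, -4, -6, +9, +7, -5, +8, +5, +4, +2, +7
Step 2: Count signs: positive = 7, negative = 4.
Step 3: Under H0: P(positive) = 0.5, so the number of positives S ~ Bin(11, 0.5).
Step 4: Two-sided exact p-value = sum of Bin(11,0.5) probabilities at or below the observed probability = 0.548828.
Step 5: alpha = 0.05. fail to reject H0.

n_eff = 11, pos = 7, neg = 4, p = 0.548828, fail to reject H0.


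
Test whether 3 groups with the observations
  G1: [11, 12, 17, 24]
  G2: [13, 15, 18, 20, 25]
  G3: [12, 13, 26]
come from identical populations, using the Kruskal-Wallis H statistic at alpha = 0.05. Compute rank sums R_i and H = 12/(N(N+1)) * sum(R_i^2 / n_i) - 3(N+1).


Step 1: Combine all N = 12 observations and assign midranks.
sorted (value, group, rank): (11,G1,1), (12,G1,2.5), (12,G3,2.5), (13,G2,4.5), (13,G3,4.5), (15,G2,6), (17,G1,7), (18,G2,8), (20,G2,9), (24,G1,10), (25,G2,11), (26,G3,12)
Step 2: Sum ranks within each group.
R_1 = 20.5 (n_1 = 4)
R_2 = 38.5 (n_2 = 5)
R_3 = 19 (n_3 = 3)
Step 3: H = 12/(N(N+1)) * sum(R_i^2/n_i) - 3(N+1)
     = 12/(12*13) * (20.5^2/4 + 38.5^2/5 + 19^2/3) - 3*13
     = 0.076923 * 521.846 - 39
     = 1.141987.
Step 4: Ties present; correction factor C = 1 - 12/(12^3 - 12) = 0.993007. Corrected H = 1.141987 / 0.993007 = 1.150029.
Step 5: Under H0, H ~ chi^2(2); p-value = 0.562697.
Step 6: alpha = 0.05. fail to reject H0.

H = 1.1500, df = 2, p = 0.562697, fail to reject H0.


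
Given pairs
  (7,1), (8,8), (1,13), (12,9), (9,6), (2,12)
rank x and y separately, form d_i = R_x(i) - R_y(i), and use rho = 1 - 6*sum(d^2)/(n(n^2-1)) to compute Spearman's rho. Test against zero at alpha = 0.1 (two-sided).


Step 1: Rank x and y separately (midranks; no ties here).
rank(x): 7->3, 8->4, 1->1, 12->6, 9->5, 2->2
rank(y): 1->1, 8->3, 13->6, 9->4, 6->2, 12->5
Step 2: d_i = R_x(i) - R_y(i); compute d_i^2.
  (3-1)^2=4, (4-3)^2=1, (1-6)^2=25, (6-4)^2=4, (5-2)^2=9, (2-5)^2=9
sum(d^2) = 52.
Step 3: rho = 1 - 6*52 / (6*(6^2 - 1)) = 1 - 312/210 = -0.485714.
Step 4: Under H0, t = rho * sqrt((n-2)/(1-rho^2)) = -1.1113 ~ t(4).
Step 5: Two-sided p-value from the t-distribution with 4 df = 0.328723.
Step 6: alpha = 0.1. fail to reject H0.

rho = -0.4857, p = 0.328723, fail to reject H0 at alpha = 0.1.


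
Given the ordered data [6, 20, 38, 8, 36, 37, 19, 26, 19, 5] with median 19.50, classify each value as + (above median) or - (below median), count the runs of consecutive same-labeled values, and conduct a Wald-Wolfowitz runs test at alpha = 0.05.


Step 1: Compute median = 19.50; label A = above, B = below.
Labels in order: BAABAABABB  (n_A = 5, n_B = 5)
Step 2: Count runs R = 7.
Step 3: Under H0 (random ordering), E[R] = 2*n_A*n_B/(n_A+n_B) + 1 = 2*5*5/10 + 1 = 6.0000.
        Var[R] = 2*n_A*n_B*(2*n_A*n_B - n_A - n_B) / ((n_A+n_B)^2 * (n_A+n_B-1)) = 2000/900 = 2.2222.
        SD[R] = 1.4907.
Step 4: Continuity-corrected z = (R - 0.5 - E[R]) / SD[R] = (7 - 0.5 - 6.0000) / 1.4907 = 0.3354.
Step 5: Two-sided p-value via normal approximation = 2*(1 - Phi(|z|)) = 0.737316.
Step 6: alpha = 0.05. fail to reject H0.

R = 7, z = 0.3354, p = 0.737316, fail to reject H0.


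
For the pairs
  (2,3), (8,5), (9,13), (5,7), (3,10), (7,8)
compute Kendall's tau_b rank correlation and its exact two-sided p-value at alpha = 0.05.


Step 1: Enumerate the 15 unordered pairs (i,j) with i<j and classify each by sign(x_j-x_i) * sign(y_j-y_i).
  (1,2):dx=+6,dy=+2->C; (1,3):dx=+7,dy=+10->C; (1,4):dx=+3,dy=+4->C; (1,5):dx=+1,dy=+7->C
  (1,6):dx=+5,dy=+5->C; (2,3):dx=+1,dy=+8->C; (2,4):dx=-3,dy=+2->D; (2,5):dx=-5,dy=+5->D
  (2,6):dx=-1,dy=+3->D; (3,4):dx=-4,dy=-6->C; (3,5):dx=-6,dy=-3->C; (3,6):dx=-2,dy=-5->C
  (4,5):dx=-2,dy=+3->D; (4,6):dx=+2,dy=+1->C; (5,6):dx=+4,dy=-2->D
Step 2: C = 10, D = 5, total pairs = 15.
Step 3: tau = (C - D)/(n(n-1)/2) = (10 - 5)/15 = 0.333333.
Step 4: Exact two-sided p-value (enumerate n! = 720 permutations of y under H0): p = 0.469444.
Step 5: alpha = 0.05. fail to reject H0.

tau_b = 0.3333 (C=10, D=5), p = 0.469444, fail to reject H0.


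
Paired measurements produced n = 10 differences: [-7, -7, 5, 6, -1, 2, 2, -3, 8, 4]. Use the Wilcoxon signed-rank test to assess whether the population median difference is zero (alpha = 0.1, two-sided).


Step 1: Drop any zero differences (none here) and take |d_i|.
|d| = [7, 7, 5, 6, 1, 2, 2, 3, 8, 4]
Step 2: Midrank |d_i| (ties get averaged ranks).
ranks: |7|->8.5, |7|->8.5, |5|->6, |6|->7, |1|->1, |2|->2.5, |2|->2.5, |3|->4, |8|->10, |4|->5
Step 3: Attach original signs; sum ranks with positive sign and with negative sign.
W+ = 6 + 7 + 2.5 + 2.5 + 10 + 5 = 33
W- = 8.5 + 8.5 + 1 + 4 = 22
(Check: W+ + W- = 55 should equal n(n+1)/2 = 55.)
Step 4: Test statistic W = min(W+, W-) = 22.
Step 5: Ties in |d|, so use the tie-corrected normal approximation.
        E[W] = n(n+1)/4 = 10*11/4 = 27.5.
        Tie groups: |d|=2 (t=2), |d|=7 (t=2); sum(t^3 - t) = 12.
        Var[W] = n(n+1)(2n+1)/24 - sum(t^3-t)/48 = 2310/24 - 12/48 = 96.
        z = (W - E[W]) / sqrt(Var[W]) = (22 - 27.5) / 9.7980 = -0.5613.
        Two-sided p = 2*Phi(z) = 0.574565.
Step 6: alpha = 0.1. fail to reject H0.

W+ = 33, W- = 22, W = min = 22, p = 0.574565, fail to reject H0.


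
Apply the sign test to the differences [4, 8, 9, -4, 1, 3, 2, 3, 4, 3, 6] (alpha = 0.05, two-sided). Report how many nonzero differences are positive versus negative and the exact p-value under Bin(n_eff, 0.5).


Step 1: Discard zero differences. Original n = 11; n_eff = number of nonzero differences = 11.
Nonzero differences (with sign): +4, +8, +9, -4, +1, +3, +2, +3, +4, +3, +6
Step 2: Count signs: positive = 10, negative = 1.
Step 3: Under H0: P(positive) = 0.5, so the number of positives S ~ Bin(11, 0.5).
Step 4: Two-sided exact p-value = sum of Bin(11,0.5) probabilities at or below the observed probability = 0.011719.
Step 5: alpha = 0.05. reject H0.

n_eff = 11, pos = 10, neg = 1, p = 0.011719, reject H0.


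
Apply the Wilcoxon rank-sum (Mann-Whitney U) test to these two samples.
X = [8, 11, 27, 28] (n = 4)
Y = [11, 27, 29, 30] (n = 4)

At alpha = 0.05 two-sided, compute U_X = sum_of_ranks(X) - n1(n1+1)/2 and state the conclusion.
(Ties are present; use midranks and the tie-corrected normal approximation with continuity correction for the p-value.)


Step 1: Combine and sort all 8 observations; assign midranks.
sorted (value, group): (8,X), (11,X), (11,Y), (27,X), (27,Y), (28,X), (29,Y), (30,Y)
ranks: 8->1, 11->2.5, 11->2.5, 27->4.5, 27->4.5, 28->6, 29->7, 30->8
Step 2: Rank sum for X: R1 = 1 + 2.5 + 4.5 + 6 = 14.
Step 3: U_X = R1 - n1(n1+1)/2 = 14 - 4*5/2 = 14 - 10 = 4.
       U_Y = n1*n2 - U_X = 16 - 4 = 12.
Step 4: Ties are present, so use the tie-corrected normal approximation (with continuity correction) for the p-value.
Step 5: p-value = 0.306492; compare to alpha = 0.05. fail to reject H0.

U_X = 4, p = 0.306492, fail to reject H0 at alpha = 0.05.


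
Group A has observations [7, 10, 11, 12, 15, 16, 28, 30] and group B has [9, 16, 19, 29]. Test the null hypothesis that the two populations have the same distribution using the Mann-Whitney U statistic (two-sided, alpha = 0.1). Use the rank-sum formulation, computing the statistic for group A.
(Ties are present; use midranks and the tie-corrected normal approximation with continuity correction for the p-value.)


Step 1: Combine and sort all 12 observations; assign midranks.
sorted (value, group): (7,X), (9,Y), (10,X), (11,X), (12,X), (15,X), (16,X), (16,Y), (19,Y), (28,X), (29,Y), (30,X)
ranks: 7->1, 9->2, 10->3, 11->4, 12->5, 15->6, 16->7.5, 16->7.5, 19->9, 28->10, 29->11, 30->12
Step 2: Rank sum for X: R1 = 1 + 3 + 4 + 5 + 6 + 7.5 + 10 + 12 = 48.5.
Step 3: U_X = R1 - n1(n1+1)/2 = 48.5 - 8*9/2 = 48.5 - 36 = 12.5.
       U_Y = n1*n2 - U_X = 32 - 12.5 = 19.5.
Step 4: Ties are present, so use the tie-corrected normal approximation (with continuity correction) for the p-value.
Step 5: p-value = 0.609759; compare to alpha = 0.1. fail to reject H0.

U_X = 12.5, p = 0.609759, fail to reject H0 at alpha = 0.1.


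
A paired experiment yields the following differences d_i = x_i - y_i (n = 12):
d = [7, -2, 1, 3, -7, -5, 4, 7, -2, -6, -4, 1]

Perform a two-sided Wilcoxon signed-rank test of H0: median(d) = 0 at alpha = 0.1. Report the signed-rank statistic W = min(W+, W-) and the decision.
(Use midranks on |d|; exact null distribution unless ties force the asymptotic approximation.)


Step 1: Drop any zero differences (none here) and take |d_i|.
|d| = [7, 2, 1, 3, 7, 5, 4, 7, 2, 6, 4, 1]
Step 2: Midrank |d_i| (ties get averaged ranks).
ranks: |7|->11, |2|->3.5, |1|->1.5, |3|->5, |7|->11, |5|->8, |4|->6.5, |7|->11, |2|->3.5, |6|->9, |4|->6.5, |1|->1.5
Step 3: Attach original signs; sum ranks with positive sign and with negative sign.
W+ = 11 + 1.5 + 5 + 6.5 + 11 + 1.5 = 36.5
W- = 3.5 + 11 + 8 + 3.5 + 9 + 6.5 = 41.5
(Check: W+ + W- = 78 should equal n(n+1)/2 = 78.)
Step 4: Test statistic W = min(W+, W-) = 36.5.
Step 5: Ties in |d|, so use the tie-corrected normal approximation.
        E[W] = n(n+1)/4 = 12*13/4 = 39.
        Tie groups: |d|=1 (t=2), |d|=2 (t=2), |d|=4 (t=2), |d|=7 (t=3); sum(t^3 - t) = 42.
        Var[W] = n(n+1)(2n+1)/24 - sum(t^3-t)/48 = 3900/24 - 42/48 = 161.625.
        z = (W - E[W]) / sqrt(Var[W]) = (36.5 - 39) / 12.7132 = -0.1966.
        Two-sided p = 2*Phi(z) = 0.844104.
Step 6: alpha = 0.1. fail to reject H0.

W+ = 36.5, W- = 41.5, W = min = 36.5, p = 0.844104, fail to reject H0.


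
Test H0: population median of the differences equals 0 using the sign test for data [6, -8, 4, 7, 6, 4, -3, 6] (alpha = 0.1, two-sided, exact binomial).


Step 1: Discard zero differences. Original n = 8; n_eff = number of nonzero differences = 8.
Nonzero differences (with sign): +6, -8, +4, +7, +6, +4, -3, +6
Step 2: Count signs: positive = 6, negative = 2.
Step 3: Under H0: P(positive) = 0.5, so the number of positives S ~ Bin(8, 0.5).
Step 4: Two-sided exact p-value = sum of Bin(8,0.5) probabilities at or below the observed probability = 0.289062.
Step 5: alpha = 0.1. fail to reject H0.

n_eff = 8, pos = 6, neg = 2, p = 0.289062, fail to reject H0.


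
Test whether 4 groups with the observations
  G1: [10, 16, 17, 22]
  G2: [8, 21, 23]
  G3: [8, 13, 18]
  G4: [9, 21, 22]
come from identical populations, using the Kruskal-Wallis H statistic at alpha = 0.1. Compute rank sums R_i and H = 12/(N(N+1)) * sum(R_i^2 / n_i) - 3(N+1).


Step 1: Combine all N = 13 observations and assign midranks.
sorted (value, group, rank): (8,G2,1.5), (8,G3,1.5), (9,G4,3), (10,G1,4), (13,G3,5), (16,G1,6), (17,G1,7), (18,G3,8), (21,G2,9.5), (21,G4,9.5), (22,G1,11.5), (22,G4,11.5), (23,G2,13)
Step 2: Sum ranks within each group.
R_1 = 28.5 (n_1 = 4)
R_2 = 24 (n_2 = 3)
R_3 = 14.5 (n_3 = 3)
R_4 = 24 (n_4 = 3)
Step 3: H = 12/(N(N+1)) * sum(R_i^2/n_i) - 3(N+1)
     = 12/(13*14) * (28.5^2/4 + 24^2/3 + 14.5^2/3 + 24^2/3) - 3*14
     = 0.065934 * 657.146 - 42
     = 1.328297.
Step 4: Ties present; correction factor C = 1 - 18/(13^3 - 13) = 0.991758. Corrected H = 1.328297 / 0.991758 = 1.339335.
Step 5: Under H0, H ~ chi^2(3); p-value = 0.719814.
Step 6: alpha = 0.1. fail to reject H0.

H = 1.3393, df = 3, p = 0.719814, fail to reject H0.


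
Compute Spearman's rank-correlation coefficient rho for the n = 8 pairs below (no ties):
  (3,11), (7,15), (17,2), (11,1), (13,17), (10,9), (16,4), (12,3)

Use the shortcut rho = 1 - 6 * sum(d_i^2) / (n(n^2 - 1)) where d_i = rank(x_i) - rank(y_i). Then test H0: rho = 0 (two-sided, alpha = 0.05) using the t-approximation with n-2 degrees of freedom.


Step 1: Rank x and y separately (midranks; no ties here).
rank(x): 3->1, 7->2, 17->8, 11->4, 13->6, 10->3, 16->7, 12->5
rank(y): 11->6, 15->7, 2->2, 1->1, 17->8, 9->5, 4->4, 3->3
Step 2: d_i = R_x(i) - R_y(i); compute d_i^2.
  (1-6)^2=25, (2-7)^2=25, (8-2)^2=36, (4-1)^2=9, (6-8)^2=4, (3-5)^2=4, (7-4)^2=9, (5-3)^2=4
sum(d^2) = 116.
Step 3: rho = 1 - 6*116 / (8*(8^2 - 1)) = 1 - 696/504 = -0.380952.
Step 4: Under H0, t = rho * sqrt((n-2)/(1-rho^2)) = -1.0092 ~ t(6).
Step 5: Two-sided p-value from the t-distribution with 6 df = 0.351813.
Step 6: alpha = 0.05. fail to reject H0.

rho = -0.3810, p = 0.351813, fail to reject H0 at alpha = 0.05.


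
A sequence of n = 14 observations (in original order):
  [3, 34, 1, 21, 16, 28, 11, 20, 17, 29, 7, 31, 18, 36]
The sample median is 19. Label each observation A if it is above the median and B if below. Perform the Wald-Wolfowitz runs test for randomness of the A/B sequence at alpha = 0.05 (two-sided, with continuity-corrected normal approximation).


Step 1: Compute median = 19; label A = above, B = below.
Labels in order: BABABABABABABA  (n_A = 7, n_B = 7)
Step 2: Count runs R = 14.
Step 3: Under H0 (random ordering), E[R] = 2*n_A*n_B/(n_A+n_B) + 1 = 2*7*7/14 + 1 = 8.0000.
        Var[R] = 2*n_A*n_B*(2*n_A*n_B - n_A - n_B) / ((n_A+n_B)^2 * (n_A+n_B-1)) = 8232/2548 = 3.2308.
        SD[R] = 1.7974.
Step 4: Continuity-corrected z = (R - 0.5 - E[R]) / SD[R] = (14 - 0.5 - 8.0000) / 1.7974 = 3.0599.
Step 5: Two-sided p-value via normal approximation = 2*(1 - Phi(|z|)) = 0.002214.
Step 6: alpha = 0.05. reject H0.

R = 14, z = 3.0599, p = 0.002214, reject H0.


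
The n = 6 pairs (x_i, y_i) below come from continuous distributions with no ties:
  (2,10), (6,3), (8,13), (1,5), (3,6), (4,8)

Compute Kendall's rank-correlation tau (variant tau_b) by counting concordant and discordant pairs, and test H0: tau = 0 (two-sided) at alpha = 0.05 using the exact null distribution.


Step 1: Enumerate the 15 unordered pairs (i,j) with i<j and classify each by sign(x_j-x_i) * sign(y_j-y_i).
  (1,2):dx=+4,dy=-7->D; (1,3):dx=+6,dy=+3->C; (1,4):dx=-1,dy=-5->C; (1,5):dx=+1,dy=-4->D
  (1,6):dx=+2,dy=-2->D; (2,3):dx=+2,dy=+10->C; (2,4):dx=-5,dy=+2->D; (2,5):dx=-3,dy=+3->D
  (2,6):dx=-2,dy=+5->D; (3,4):dx=-7,dy=-8->C; (3,5):dx=-5,dy=-7->C; (3,6):dx=-4,dy=-5->C
  (4,5):dx=+2,dy=+1->C; (4,6):dx=+3,dy=+3->C; (5,6):dx=+1,dy=+2->C
Step 2: C = 9, D = 6, total pairs = 15.
Step 3: tau = (C - D)/(n(n-1)/2) = (9 - 6)/15 = 0.200000.
Step 4: Exact two-sided p-value (enumerate n! = 720 permutations of y under H0): p = 0.719444.
Step 5: alpha = 0.05. fail to reject H0.

tau_b = 0.2000 (C=9, D=6), p = 0.719444, fail to reject H0.


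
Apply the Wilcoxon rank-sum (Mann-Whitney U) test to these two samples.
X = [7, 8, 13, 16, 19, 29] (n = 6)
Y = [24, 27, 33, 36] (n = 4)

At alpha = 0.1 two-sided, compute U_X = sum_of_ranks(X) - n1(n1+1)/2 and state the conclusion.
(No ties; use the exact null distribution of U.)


Step 1: Combine and sort all 10 observations; assign midranks.
sorted (value, group): (7,X), (8,X), (13,X), (16,X), (19,X), (24,Y), (27,Y), (29,X), (33,Y), (36,Y)
ranks: 7->1, 8->2, 13->3, 16->4, 19->5, 24->6, 27->7, 29->8, 33->9, 36->10
Step 2: Rank sum for X: R1 = 1 + 2 + 3 + 4 + 5 + 8 = 23.
Step 3: U_X = R1 - n1(n1+1)/2 = 23 - 6*7/2 = 23 - 21 = 2.
       U_Y = n1*n2 - U_X = 24 - 2 = 22.
Step 4: No ties, so the exact null distribution of U (based on enumerating the C(10,6) = 210 equally likely rank assignments) gives the two-sided p-value.
Step 5: p-value = 0.038095; compare to alpha = 0.1. reject H0.

U_X = 2, p = 0.038095, reject H0 at alpha = 0.1.


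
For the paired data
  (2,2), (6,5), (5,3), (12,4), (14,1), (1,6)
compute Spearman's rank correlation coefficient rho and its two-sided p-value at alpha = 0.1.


Step 1: Rank x and y separately (midranks; no ties here).
rank(x): 2->2, 6->4, 5->3, 12->5, 14->6, 1->1
rank(y): 2->2, 5->5, 3->3, 4->4, 1->1, 6->6
Step 2: d_i = R_x(i) - R_y(i); compute d_i^2.
  (2-2)^2=0, (4-5)^2=1, (3-3)^2=0, (5-4)^2=1, (6-1)^2=25, (1-6)^2=25
sum(d^2) = 52.
Step 3: rho = 1 - 6*52 / (6*(6^2 - 1)) = 1 - 312/210 = -0.485714.
Step 4: Under H0, t = rho * sqrt((n-2)/(1-rho^2)) = -1.1113 ~ t(4).
Step 5: Two-sided p-value from the t-distribution with 4 df = 0.328723.
Step 6: alpha = 0.1. fail to reject H0.

rho = -0.4857, p = 0.328723, fail to reject H0 at alpha = 0.1.


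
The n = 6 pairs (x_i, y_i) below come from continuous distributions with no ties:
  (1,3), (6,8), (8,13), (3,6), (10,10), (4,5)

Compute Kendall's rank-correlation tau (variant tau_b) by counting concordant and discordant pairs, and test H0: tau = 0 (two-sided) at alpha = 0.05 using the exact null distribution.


Step 1: Enumerate the 15 unordered pairs (i,j) with i<j and classify each by sign(x_j-x_i) * sign(y_j-y_i).
  (1,2):dx=+5,dy=+5->C; (1,3):dx=+7,dy=+10->C; (1,4):dx=+2,dy=+3->C; (1,5):dx=+9,dy=+7->C
  (1,6):dx=+3,dy=+2->C; (2,3):dx=+2,dy=+5->C; (2,4):dx=-3,dy=-2->C; (2,5):dx=+4,dy=+2->C
  (2,6):dx=-2,dy=-3->C; (3,4):dx=-5,dy=-7->C; (3,5):dx=+2,dy=-3->D; (3,6):dx=-4,dy=-8->C
  (4,5):dx=+7,dy=+4->C; (4,6):dx=+1,dy=-1->D; (5,6):dx=-6,dy=-5->C
Step 2: C = 13, D = 2, total pairs = 15.
Step 3: tau = (C - D)/(n(n-1)/2) = (13 - 2)/15 = 0.733333.
Step 4: Exact two-sided p-value (enumerate n! = 720 permutations of y under H0): p = 0.055556.
Step 5: alpha = 0.05. fail to reject H0.

tau_b = 0.7333 (C=13, D=2), p = 0.055556, fail to reject H0.


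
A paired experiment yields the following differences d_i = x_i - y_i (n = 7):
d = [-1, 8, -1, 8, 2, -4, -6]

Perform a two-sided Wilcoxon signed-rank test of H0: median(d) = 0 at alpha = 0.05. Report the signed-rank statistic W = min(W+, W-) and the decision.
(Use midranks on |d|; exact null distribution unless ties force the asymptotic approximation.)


Step 1: Drop any zero differences (none here) and take |d_i|.
|d| = [1, 8, 1, 8, 2, 4, 6]
Step 2: Midrank |d_i| (ties get averaged ranks).
ranks: |1|->1.5, |8|->6.5, |1|->1.5, |8|->6.5, |2|->3, |4|->4, |6|->5
Step 3: Attach original signs; sum ranks with positive sign and with negative sign.
W+ = 6.5 + 6.5 + 3 = 16
W- = 1.5 + 1.5 + 4 + 5 = 12
(Check: W+ + W- = 28 should equal n(n+1)/2 = 28.)
Step 4: Test statistic W = min(W+, W-) = 12.
Step 5: Ties in |d|, so use the tie-corrected normal approximation.
        E[W] = n(n+1)/4 = 7*8/4 = 14.
        Tie groups: |d|=1 (t=2), |d|=8 (t=2); sum(t^3 - t) = 12.
        Var[W] = n(n+1)(2n+1)/24 - sum(t^3-t)/48 = 840/24 - 12/48 = 34.75.
        z = (W - E[W]) / sqrt(Var[W]) = (12 - 14) / 5.8949 = -0.3393.
        Two-sided p = 2*Phi(z) = 0.734402.
Step 6: alpha = 0.05. fail to reject H0.

W+ = 16, W- = 12, W = min = 12, p = 0.734402, fail to reject H0.


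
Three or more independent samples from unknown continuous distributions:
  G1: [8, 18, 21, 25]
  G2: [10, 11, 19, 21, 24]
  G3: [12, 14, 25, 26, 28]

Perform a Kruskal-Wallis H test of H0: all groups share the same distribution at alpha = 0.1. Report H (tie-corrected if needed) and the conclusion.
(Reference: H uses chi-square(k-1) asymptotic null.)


Step 1: Combine all N = 14 observations and assign midranks.
sorted (value, group, rank): (8,G1,1), (10,G2,2), (11,G2,3), (12,G3,4), (14,G3,5), (18,G1,6), (19,G2,7), (21,G1,8.5), (21,G2,8.5), (24,G2,10), (25,G1,11.5), (25,G3,11.5), (26,G3,13), (28,G3,14)
Step 2: Sum ranks within each group.
R_1 = 27 (n_1 = 4)
R_2 = 30.5 (n_2 = 5)
R_3 = 47.5 (n_3 = 5)
Step 3: H = 12/(N(N+1)) * sum(R_i^2/n_i) - 3(N+1)
     = 12/(14*15) * (27^2/4 + 30.5^2/5 + 47.5^2/5) - 3*15
     = 0.057143 * 819.55 - 45
     = 1.831429.
Step 4: Ties present; correction factor C = 1 - 12/(14^3 - 14) = 0.995604. Corrected H = 1.831429 / 0.995604 = 1.839514.
Step 5: Under H0, H ~ chi^2(2); p-value = 0.398616.
Step 6: alpha = 0.1. fail to reject H0.

H = 1.8395, df = 2, p = 0.398616, fail to reject H0.


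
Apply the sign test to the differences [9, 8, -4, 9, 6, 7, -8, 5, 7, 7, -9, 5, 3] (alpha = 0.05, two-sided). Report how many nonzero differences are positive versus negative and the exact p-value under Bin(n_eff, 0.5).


Step 1: Discard zero differences. Original n = 13; n_eff = number of nonzero differences = 13.
Nonzero differences (with sign): +9, +8, -4, +9, +6, +7, -8, +5, +7, +7, -9, +5, +3
Step 2: Count signs: positive = 10, negative = 3.
Step 3: Under H0: P(positive) = 0.5, so the number of positives S ~ Bin(13, 0.5).
Step 4: Two-sided exact p-value = sum of Bin(13,0.5) probabilities at or below the observed probability = 0.092285.
Step 5: alpha = 0.05. fail to reject H0.

n_eff = 13, pos = 10, neg = 3, p = 0.092285, fail to reject H0.


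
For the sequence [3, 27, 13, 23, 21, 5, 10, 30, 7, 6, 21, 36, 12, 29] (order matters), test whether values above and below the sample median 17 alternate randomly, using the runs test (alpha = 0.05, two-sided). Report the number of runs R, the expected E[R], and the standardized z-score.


Step 1: Compute median = 17; label A = above, B = below.
Labels in order: BABAABBABBAABA  (n_A = 7, n_B = 7)
Step 2: Count runs R = 10.
Step 3: Under H0 (random ordering), E[R] = 2*n_A*n_B/(n_A+n_B) + 1 = 2*7*7/14 + 1 = 8.0000.
        Var[R] = 2*n_A*n_B*(2*n_A*n_B - n_A - n_B) / ((n_A+n_B)^2 * (n_A+n_B-1)) = 8232/2548 = 3.2308.
        SD[R] = 1.7974.
Step 4: Continuity-corrected z = (R - 0.5 - E[R]) / SD[R] = (10 - 0.5 - 8.0000) / 1.7974 = 0.8345.
Step 5: Two-sided p-value via normal approximation = 2*(1 - Phi(|z|)) = 0.403986.
Step 6: alpha = 0.05. fail to reject H0.

R = 10, z = 0.8345, p = 0.403986, fail to reject H0.


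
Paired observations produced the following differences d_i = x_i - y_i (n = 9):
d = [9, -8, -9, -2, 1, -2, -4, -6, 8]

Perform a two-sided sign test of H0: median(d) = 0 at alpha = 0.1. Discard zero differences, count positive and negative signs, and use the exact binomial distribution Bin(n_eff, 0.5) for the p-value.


Step 1: Discard zero differences. Original n = 9; n_eff = number of nonzero differences = 9.
Nonzero differences (with sign): +9, -8, -9, -2, +1, -2, -4, -6, +8
Step 2: Count signs: positive = 3, negative = 6.
Step 3: Under H0: P(positive) = 0.5, so the number of positives S ~ Bin(9, 0.5).
Step 4: Two-sided exact p-value = sum of Bin(9,0.5) probabilities at or below the observed probability = 0.507812.
Step 5: alpha = 0.1. fail to reject H0.

n_eff = 9, pos = 3, neg = 6, p = 0.507812, fail to reject H0.


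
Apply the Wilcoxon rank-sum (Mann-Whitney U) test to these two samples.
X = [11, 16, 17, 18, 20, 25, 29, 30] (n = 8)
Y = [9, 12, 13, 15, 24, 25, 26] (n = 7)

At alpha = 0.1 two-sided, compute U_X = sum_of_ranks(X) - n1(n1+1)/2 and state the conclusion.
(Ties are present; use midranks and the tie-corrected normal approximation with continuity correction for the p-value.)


Step 1: Combine and sort all 15 observations; assign midranks.
sorted (value, group): (9,Y), (11,X), (12,Y), (13,Y), (15,Y), (16,X), (17,X), (18,X), (20,X), (24,Y), (25,X), (25,Y), (26,Y), (29,X), (30,X)
ranks: 9->1, 11->2, 12->3, 13->4, 15->5, 16->6, 17->7, 18->8, 20->9, 24->10, 25->11.5, 25->11.5, 26->13, 29->14, 30->15
Step 2: Rank sum for X: R1 = 2 + 6 + 7 + 8 + 9 + 11.5 + 14 + 15 = 72.5.
Step 3: U_X = R1 - n1(n1+1)/2 = 72.5 - 8*9/2 = 72.5 - 36 = 36.5.
       U_Y = n1*n2 - U_X = 56 - 36.5 = 19.5.
Step 4: Ties are present, so use the tie-corrected normal approximation (with continuity correction) for the p-value.
Step 5: p-value = 0.354109; compare to alpha = 0.1. fail to reject H0.

U_X = 36.5, p = 0.354109, fail to reject H0 at alpha = 0.1.


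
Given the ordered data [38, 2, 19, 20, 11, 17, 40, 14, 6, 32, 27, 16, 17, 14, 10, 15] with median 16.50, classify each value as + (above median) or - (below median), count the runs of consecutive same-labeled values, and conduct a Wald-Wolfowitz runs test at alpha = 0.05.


Step 1: Compute median = 16.50; label A = above, B = below.
Labels in order: ABAABAABBAABABBB  (n_A = 8, n_B = 8)
Step 2: Count runs R = 10.
Step 3: Under H0 (random ordering), E[R] = 2*n_A*n_B/(n_A+n_B) + 1 = 2*8*8/16 + 1 = 9.0000.
        Var[R] = 2*n_A*n_B*(2*n_A*n_B - n_A - n_B) / ((n_A+n_B)^2 * (n_A+n_B-1)) = 14336/3840 = 3.7333.
        SD[R] = 1.9322.
Step 4: Continuity-corrected z = (R - 0.5 - E[R]) / SD[R] = (10 - 0.5 - 9.0000) / 1.9322 = 0.2588.
Step 5: Two-sided p-value via normal approximation = 2*(1 - Phi(|z|)) = 0.795809.
Step 6: alpha = 0.05. fail to reject H0.

R = 10, z = 0.2588, p = 0.795809, fail to reject H0.


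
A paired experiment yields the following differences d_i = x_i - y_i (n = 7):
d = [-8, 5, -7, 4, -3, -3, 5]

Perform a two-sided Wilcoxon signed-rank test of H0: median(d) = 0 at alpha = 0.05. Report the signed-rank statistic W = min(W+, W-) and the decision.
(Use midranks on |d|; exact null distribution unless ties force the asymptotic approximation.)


Step 1: Drop any zero differences (none here) and take |d_i|.
|d| = [8, 5, 7, 4, 3, 3, 5]
Step 2: Midrank |d_i| (ties get averaged ranks).
ranks: |8|->7, |5|->4.5, |7|->6, |4|->3, |3|->1.5, |3|->1.5, |5|->4.5
Step 3: Attach original signs; sum ranks with positive sign and with negative sign.
W+ = 4.5 + 3 + 4.5 = 12
W- = 7 + 6 + 1.5 + 1.5 = 16
(Check: W+ + W- = 28 should equal n(n+1)/2 = 28.)
Step 4: Test statistic W = min(W+, W-) = 12.
Step 5: Ties in |d|, so use the tie-corrected normal approximation.
        E[W] = n(n+1)/4 = 7*8/4 = 14.
        Tie groups: |d|=3 (t=2), |d|=5 (t=2); sum(t^3 - t) = 12.
        Var[W] = n(n+1)(2n+1)/24 - sum(t^3-t)/48 = 840/24 - 12/48 = 34.75.
        z = (W - E[W]) / sqrt(Var[W]) = (12 - 14) / 5.8949 = -0.3393.
        Two-sided p = 2*Phi(z) = 0.734402.
Step 6: alpha = 0.05. fail to reject H0.

W+ = 12, W- = 16, W = min = 12, p = 0.734402, fail to reject H0.


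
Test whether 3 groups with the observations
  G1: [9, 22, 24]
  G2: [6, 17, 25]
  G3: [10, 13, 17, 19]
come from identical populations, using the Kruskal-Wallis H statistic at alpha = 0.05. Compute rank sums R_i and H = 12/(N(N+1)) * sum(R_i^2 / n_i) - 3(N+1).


Step 1: Combine all N = 10 observations and assign midranks.
sorted (value, group, rank): (6,G2,1), (9,G1,2), (10,G3,3), (13,G3,4), (17,G2,5.5), (17,G3,5.5), (19,G3,7), (22,G1,8), (24,G1,9), (25,G2,10)
Step 2: Sum ranks within each group.
R_1 = 19 (n_1 = 3)
R_2 = 16.5 (n_2 = 3)
R_3 = 19.5 (n_3 = 4)
Step 3: H = 12/(N(N+1)) * sum(R_i^2/n_i) - 3(N+1)
     = 12/(10*11) * (19^2/3 + 16.5^2/3 + 19.5^2/4) - 3*11
     = 0.109091 * 306.146 - 33
     = 0.397727.
Step 4: Ties present; correction factor C = 1 - 6/(10^3 - 10) = 0.993939. Corrected H = 0.397727 / 0.993939 = 0.400152.
Step 5: Under H0, H ~ chi^2(2); p-value = 0.818668.
Step 6: alpha = 0.05. fail to reject H0.

H = 0.4002, df = 2, p = 0.818668, fail to reject H0.


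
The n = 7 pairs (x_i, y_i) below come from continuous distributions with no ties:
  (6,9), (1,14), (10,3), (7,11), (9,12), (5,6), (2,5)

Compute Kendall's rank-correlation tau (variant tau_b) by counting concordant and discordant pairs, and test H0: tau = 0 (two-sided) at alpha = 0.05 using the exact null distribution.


Step 1: Enumerate the 21 unordered pairs (i,j) with i<j and classify each by sign(x_j-x_i) * sign(y_j-y_i).
  (1,2):dx=-5,dy=+5->D; (1,3):dx=+4,dy=-6->D; (1,4):dx=+1,dy=+2->C; (1,5):dx=+3,dy=+3->C
  (1,6):dx=-1,dy=-3->C; (1,7):dx=-4,dy=-4->C; (2,3):dx=+9,dy=-11->D; (2,4):dx=+6,dy=-3->D
  (2,5):dx=+8,dy=-2->D; (2,6):dx=+4,dy=-8->D; (2,7):dx=+1,dy=-9->D; (3,4):dx=-3,dy=+8->D
  (3,5):dx=-1,dy=+9->D; (3,6):dx=-5,dy=+3->D; (3,7):dx=-8,dy=+2->D; (4,5):dx=+2,dy=+1->C
  (4,6):dx=-2,dy=-5->C; (4,7):dx=-5,dy=-6->C; (5,6):dx=-4,dy=-6->C; (5,7):dx=-7,dy=-7->C
  (6,7):dx=-3,dy=-1->C
Step 2: C = 10, D = 11, total pairs = 21.
Step 3: tau = (C - D)/(n(n-1)/2) = (10 - 11)/21 = -0.047619.
Step 4: Exact two-sided p-value (enumerate n! = 5040 permutations of y under H0): p = 1.000000.
Step 5: alpha = 0.05. fail to reject H0.

tau_b = -0.0476 (C=10, D=11), p = 1.000000, fail to reject H0.


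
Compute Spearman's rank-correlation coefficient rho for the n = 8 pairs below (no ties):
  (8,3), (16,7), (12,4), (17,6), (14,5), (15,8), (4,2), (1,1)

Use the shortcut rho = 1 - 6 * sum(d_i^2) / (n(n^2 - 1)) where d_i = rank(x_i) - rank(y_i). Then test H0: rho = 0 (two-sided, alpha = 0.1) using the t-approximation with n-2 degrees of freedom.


Step 1: Rank x and y separately (midranks; no ties here).
rank(x): 8->3, 16->7, 12->4, 17->8, 14->5, 15->6, 4->2, 1->1
rank(y): 3->3, 7->7, 4->4, 6->6, 5->5, 8->8, 2->2, 1->1
Step 2: d_i = R_x(i) - R_y(i); compute d_i^2.
  (3-3)^2=0, (7-7)^2=0, (4-4)^2=0, (8-6)^2=4, (5-5)^2=0, (6-8)^2=4, (2-2)^2=0, (1-1)^2=0
sum(d^2) = 8.
Step 3: rho = 1 - 6*8 / (8*(8^2 - 1)) = 1 - 48/504 = 0.904762.
Step 4: Under H0, t = rho * sqrt((n-2)/(1-rho^2)) = 5.2034 ~ t(6).
Step 5: Two-sided p-value from the t-distribution with 6 df = 0.002008.
Step 6: alpha = 0.1. reject H0.

rho = 0.9048, p = 0.002008, reject H0 at alpha = 0.1.


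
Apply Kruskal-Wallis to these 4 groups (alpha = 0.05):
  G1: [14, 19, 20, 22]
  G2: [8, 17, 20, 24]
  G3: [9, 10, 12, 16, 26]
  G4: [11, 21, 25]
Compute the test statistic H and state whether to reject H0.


Step 1: Combine all N = 16 observations and assign midranks.
sorted (value, group, rank): (8,G2,1), (9,G3,2), (10,G3,3), (11,G4,4), (12,G3,5), (14,G1,6), (16,G3,7), (17,G2,8), (19,G1,9), (20,G1,10.5), (20,G2,10.5), (21,G4,12), (22,G1,13), (24,G2,14), (25,G4,15), (26,G3,16)
Step 2: Sum ranks within each group.
R_1 = 38.5 (n_1 = 4)
R_2 = 33.5 (n_2 = 4)
R_3 = 33 (n_3 = 5)
R_4 = 31 (n_4 = 3)
Step 3: H = 12/(N(N+1)) * sum(R_i^2/n_i) - 3(N+1)
     = 12/(16*17) * (38.5^2/4 + 33.5^2/4 + 33^2/5 + 31^2/3) - 3*17
     = 0.044118 * 1189.26 - 51
     = 1.467279.
Step 4: Ties present; correction factor C = 1 - 6/(16^3 - 16) = 0.998529. Corrected H = 1.467279 / 0.998529 = 1.469440.
Step 5: Under H0, H ~ chi^2(3); p-value = 0.689341.
Step 6: alpha = 0.05. fail to reject H0.

H = 1.4694, df = 3, p = 0.689341, fail to reject H0.


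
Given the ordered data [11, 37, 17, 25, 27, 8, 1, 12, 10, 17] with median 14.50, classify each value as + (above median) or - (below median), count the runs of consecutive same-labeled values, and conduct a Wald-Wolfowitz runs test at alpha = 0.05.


Step 1: Compute median = 14.50; label A = above, B = below.
Labels in order: BAAAABBBBA  (n_A = 5, n_B = 5)
Step 2: Count runs R = 4.
Step 3: Under H0 (random ordering), E[R] = 2*n_A*n_B/(n_A+n_B) + 1 = 2*5*5/10 + 1 = 6.0000.
        Var[R] = 2*n_A*n_B*(2*n_A*n_B - n_A - n_B) / ((n_A+n_B)^2 * (n_A+n_B-1)) = 2000/900 = 2.2222.
        SD[R] = 1.4907.
Step 4: Continuity-corrected z = (R + 0.5 - E[R]) / SD[R] = (4 + 0.5 - 6.0000) / 1.4907 = -1.0062.
Step 5: Two-sided p-value via normal approximation = 2*(1 - Phi(|z|)) = 0.314305.
Step 6: alpha = 0.05. fail to reject H0.

R = 4, z = -1.0062, p = 0.314305, fail to reject H0.


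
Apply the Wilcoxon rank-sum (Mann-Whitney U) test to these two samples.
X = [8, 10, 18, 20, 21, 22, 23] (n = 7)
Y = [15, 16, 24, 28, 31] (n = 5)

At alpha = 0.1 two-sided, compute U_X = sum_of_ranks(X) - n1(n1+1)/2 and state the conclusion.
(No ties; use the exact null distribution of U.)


Step 1: Combine and sort all 12 observations; assign midranks.
sorted (value, group): (8,X), (10,X), (15,Y), (16,Y), (18,X), (20,X), (21,X), (22,X), (23,X), (24,Y), (28,Y), (31,Y)
ranks: 8->1, 10->2, 15->3, 16->4, 18->5, 20->6, 21->7, 22->8, 23->9, 24->10, 28->11, 31->12
Step 2: Rank sum for X: R1 = 1 + 2 + 5 + 6 + 7 + 8 + 9 = 38.
Step 3: U_X = R1 - n1(n1+1)/2 = 38 - 7*8/2 = 38 - 28 = 10.
       U_Y = n1*n2 - U_X = 35 - 10 = 25.
Step 4: No ties, so the exact null distribution of U (based on enumerating the C(12,7) = 792 equally likely rank assignments) gives the two-sided p-value.
Step 5: p-value = 0.267677; compare to alpha = 0.1. fail to reject H0.

U_X = 10, p = 0.267677, fail to reject H0 at alpha = 0.1.


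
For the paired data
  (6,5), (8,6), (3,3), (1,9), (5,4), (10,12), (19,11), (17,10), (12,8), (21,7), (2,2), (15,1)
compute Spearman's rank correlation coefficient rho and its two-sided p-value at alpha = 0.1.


Step 1: Rank x and y separately (midranks; no ties here).
rank(x): 6->5, 8->6, 3->3, 1->1, 5->4, 10->7, 19->11, 17->10, 12->8, 21->12, 2->2, 15->9
rank(y): 5->5, 6->6, 3->3, 9->9, 4->4, 12->12, 11->11, 10->10, 8->8, 7->7, 2->2, 1->1
Step 2: d_i = R_x(i) - R_y(i); compute d_i^2.
  (5-5)^2=0, (6-6)^2=0, (3-3)^2=0, (1-9)^2=64, (4-4)^2=0, (7-12)^2=25, (11-11)^2=0, (10-10)^2=0, (8-8)^2=0, (12-7)^2=25, (2-2)^2=0, (9-1)^2=64
sum(d^2) = 178.
Step 3: rho = 1 - 6*178 / (12*(12^2 - 1)) = 1 - 1068/1716 = 0.377622.
Step 4: Under H0, t = rho * sqrt((n-2)/(1-rho^2)) = 1.2896 ~ t(10).
Step 5: Two-sided p-value from the t-distribution with 10 df = 0.226206.
Step 6: alpha = 0.1. fail to reject H0.

rho = 0.3776, p = 0.226206, fail to reject H0 at alpha = 0.1.


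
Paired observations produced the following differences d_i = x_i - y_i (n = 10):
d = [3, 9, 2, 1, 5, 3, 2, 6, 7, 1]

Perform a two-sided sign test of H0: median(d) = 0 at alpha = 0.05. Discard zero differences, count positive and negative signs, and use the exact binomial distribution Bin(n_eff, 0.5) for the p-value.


Step 1: Discard zero differences. Original n = 10; n_eff = number of nonzero differences = 10.
Nonzero differences (with sign): +3, +9, +2, +1, +5, +3, +2, +6, +7, +1
Step 2: Count signs: positive = 10, negative = 0.
Step 3: Under H0: P(positive) = 0.5, so the number of positives S ~ Bin(10, 0.5).
Step 4: Two-sided exact p-value = sum of Bin(10,0.5) probabilities at or below the observed probability = 0.001953.
Step 5: alpha = 0.05. reject H0.

n_eff = 10, pos = 10, neg = 0, p = 0.001953, reject H0.


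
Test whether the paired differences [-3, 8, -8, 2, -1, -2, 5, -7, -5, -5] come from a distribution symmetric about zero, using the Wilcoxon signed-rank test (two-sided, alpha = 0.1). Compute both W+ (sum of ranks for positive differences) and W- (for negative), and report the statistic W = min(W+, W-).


Step 1: Drop any zero differences (none here) and take |d_i|.
|d| = [3, 8, 8, 2, 1, 2, 5, 7, 5, 5]
Step 2: Midrank |d_i| (ties get averaged ranks).
ranks: |3|->4, |8|->9.5, |8|->9.5, |2|->2.5, |1|->1, |2|->2.5, |5|->6, |7|->8, |5|->6, |5|->6
Step 3: Attach original signs; sum ranks with positive sign and with negative sign.
W+ = 9.5 + 2.5 + 6 = 18
W- = 4 + 9.5 + 1 + 2.5 + 8 + 6 + 6 = 37
(Check: W+ + W- = 55 should equal n(n+1)/2 = 55.)
Step 4: Test statistic W = min(W+, W-) = 18.
Step 5: Ties in |d|, so use the tie-corrected normal approximation.
        E[W] = n(n+1)/4 = 10*11/4 = 27.5.
        Tie groups: |d|=2 (t=2), |d|=5 (t=3), |d|=8 (t=2); sum(t^3 - t) = 36.
        Var[W] = n(n+1)(2n+1)/24 - sum(t^3-t)/48 = 2310/24 - 36/48 = 95.5.
        z = (W - E[W]) / sqrt(Var[W]) = (18 - 27.5) / 9.7724 = -0.9721.
        Two-sided p = 2*Phi(z) = 0.330989.
Step 6: alpha = 0.1. fail to reject H0.

W+ = 18, W- = 37, W = min = 18, p = 0.330989, fail to reject H0.


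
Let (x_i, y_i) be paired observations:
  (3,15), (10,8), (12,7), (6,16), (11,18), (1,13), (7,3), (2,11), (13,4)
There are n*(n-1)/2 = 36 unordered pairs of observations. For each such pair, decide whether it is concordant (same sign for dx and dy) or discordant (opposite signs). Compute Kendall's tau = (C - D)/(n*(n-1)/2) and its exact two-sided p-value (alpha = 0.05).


Step 1: Enumerate the 36 unordered pairs (i,j) with i<j and classify each by sign(x_j-x_i) * sign(y_j-y_i).
  (1,2):dx=+7,dy=-7->D; (1,3):dx=+9,dy=-8->D; (1,4):dx=+3,dy=+1->C; (1,5):dx=+8,dy=+3->C
  (1,6):dx=-2,dy=-2->C; (1,7):dx=+4,dy=-12->D; (1,8):dx=-1,dy=-4->C; (1,9):dx=+10,dy=-11->D
  (2,3):dx=+2,dy=-1->D; (2,4):dx=-4,dy=+8->D; (2,5):dx=+1,dy=+10->C; (2,6):dx=-9,dy=+5->D
  (2,7):dx=-3,dy=-5->C; (2,8):dx=-8,dy=+3->D; (2,9):dx=+3,dy=-4->D; (3,4):dx=-6,dy=+9->D
  (3,5):dx=-1,dy=+11->D; (3,6):dx=-11,dy=+6->D; (3,7):dx=-5,dy=-4->C; (3,8):dx=-10,dy=+4->D
  (3,9):dx=+1,dy=-3->D; (4,5):dx=+5,dy=+2->C; (4,6):dx=-5,dy=-3->C; (4,7):dx=+1,dy=-13->D
  (4,8):dx=-4,dy=-5->C; (4,9):dx=+7,dy=-12->D; (5,6):dx=-10,dy=-5->C; (5,7):dx=-4,dy=-15->C
  (5,8):dx=-9,dy=-7->C; (5,9):dx=+2,dy=-14->D; (6,7):dx=+6,dy=-10->D; (6,8):dx=+1,dy=-2->D
  (6,9):dx=+12,dy=-9->D; (7,8):dx=-5,dy=+8->D; (7,9):dx=+6,dy=+1->C; (8,9):dx=+11,dy=-7->D
Step 2: C = 14, D = 22, total pairs = 36.
Step 3: tau = (C - D)/(n(n-1)/2) = (14 - 22)/36 = -0.222222.
Step 4: Exact two-sided p-value (enumerate n! = 362880 permutations of y under H0): p = 0.476709.
Step 5: alpha = 0.05. fail to reject H0.

tau_b = -0.2222 (C=14, D=22), p = 0.476709, fail to reject H0.


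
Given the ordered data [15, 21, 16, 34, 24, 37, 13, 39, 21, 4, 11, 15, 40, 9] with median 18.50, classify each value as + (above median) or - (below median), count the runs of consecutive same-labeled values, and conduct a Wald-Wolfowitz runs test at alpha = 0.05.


Step 1: Compute median = 18.50; label A = above, B = below.
Labels in order: BABAAABAABBBAB  (n_A = 7, n_B = 7)
Step 2: Count runs R = 9.
Step 3: Under H0 (random ordering), E[R] = 2*n_A*n_B/(n_A+n_B) + 1 = 2*7*7/14 + 1 = 8.0000.
        Var[R] = 2*n_A*n_B*(2*n_A*n_B - n_A - n_B) / ((n_A+n_B)^2 * (n_A+n_B-1)) = 8232/2548 = 3.2308.
        SD[R] = 1.7974.
Step 4: Continuity-corrected z = (R - 0.5 - E[R]) / SD[R] = (9 - 0.5 - 8.0000) / 1.7974 = 0.2782.
Step 5: Two-sided p-value via normal approximation = 2*(1 - Phi(|z|)) = 0.780879.
Step 6: alpha = 0.05. fail to reject H0.

R = 9, z = 0.2782, p = 0.780879, fail to reject H0.


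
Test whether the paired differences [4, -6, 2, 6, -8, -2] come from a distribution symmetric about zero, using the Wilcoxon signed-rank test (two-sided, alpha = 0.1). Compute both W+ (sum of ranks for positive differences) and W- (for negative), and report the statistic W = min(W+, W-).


Step 1: Drop any zero differences (none here) and take |d_i|.
|d| = [4, 6, 2, 6, 8, 2]
Step 2: Midrank |d_i| (ties get averaged ranks).
ranks: |4|->3, |6|->4.5, |2|->1.5, |6|->4.5, |8|->6, |2|->1.5
Step 3: Attach original signs; sum ranks with positive sign and with negative sign.
W+ = 3 + 1.5 + 4.5 = 9
W- = 4.5 + 6 + 1.5 = 12
(Check: W+ + W- = 21 should equal n(n+1)/2 = 21.)
Step 4: Test statistic W = min(W+, W-) = 9.
Step 5: Ties in |d|, so use the tie-corrected normal approximation.
        E[W] = n(n+1)/4 = 6*7/4 = 10.5.
        Tie groups: |d|=2 (t=2), |d|=6 (t=2); sum(t^3 - t) = 12.
        Var[W] = n(n+1)(2n+1)/24 - sum(t^3-t)/48 = 546/24 - 12/48 = 22.5.
        z = (W - E[W]) / sqrt(Var[W]) = (9 - 10.5) / 4.7434 = -0.3162.
        Two-sided p = 2*Phi(z) = 0.751830.
Step 6: alpha = 0.1. fail to reject H0.

W+ = 9, W- = 12, W = min = 9, p = 0.751830, fail to reject H0.


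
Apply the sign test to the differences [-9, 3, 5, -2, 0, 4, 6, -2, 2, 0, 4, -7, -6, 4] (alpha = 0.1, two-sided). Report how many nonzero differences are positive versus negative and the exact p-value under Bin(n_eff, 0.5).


Step 1: Discard zero differences. Original n = 14; n_eff = number of nonzero differences = 12.
Nonzero differences (with sign): -9, +3, +5, -2, +4, +6, -2, +2, +4, -7, -6, +4
Step 2: Count signs: positive = 7, negative = 5.
Step 3: Under H0: P(positive) = 0.5, so the number of positives S ~ Bin(12, 0.5).
Step 4: Two-sided exact p-value = sum of Bin(12,0.5) probabilities at or below the observed probability = 0.774414.
Step 5: alpha = 0.1. fail to reject H0.

n_eff = 12, pos = 7, neg = 5, p = 0.774414, fail to reject H0.
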